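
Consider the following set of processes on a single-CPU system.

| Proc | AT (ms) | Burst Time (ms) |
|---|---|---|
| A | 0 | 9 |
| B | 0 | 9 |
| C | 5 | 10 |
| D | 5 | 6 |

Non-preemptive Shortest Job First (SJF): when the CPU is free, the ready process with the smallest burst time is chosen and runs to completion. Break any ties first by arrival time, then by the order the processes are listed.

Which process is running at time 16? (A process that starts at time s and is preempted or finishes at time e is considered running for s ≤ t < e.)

Timeline: | A 0-9 | D 9-15 | B 15-24 | C 24-34 |
Completion: A=9  B=24  C=34  D=15
Turnaround (C−A): A=9  B=24  C=29  D=10

B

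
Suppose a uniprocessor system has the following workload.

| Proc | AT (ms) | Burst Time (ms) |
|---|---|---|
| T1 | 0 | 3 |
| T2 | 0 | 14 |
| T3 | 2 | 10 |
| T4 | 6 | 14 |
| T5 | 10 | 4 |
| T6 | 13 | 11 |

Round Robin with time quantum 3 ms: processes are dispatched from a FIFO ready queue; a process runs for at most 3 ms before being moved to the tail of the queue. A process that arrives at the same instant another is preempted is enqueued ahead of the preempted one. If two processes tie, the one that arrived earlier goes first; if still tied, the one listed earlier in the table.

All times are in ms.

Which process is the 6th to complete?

T6

Schedule: | T1 0-3 | T2 3-6 | T3 6-9 | T4 9-12 | T2 12-15 | T3 15-18 | T5 18-21 | T4 21-24 | T6 24-27 | T2 27-30 | T3 30-33 | T5 33-34 | T4 34-37 | T6 37-40 | T2 40-43 | T3 43-44 | T4 44-47 | T6 47-50 | T2 50-52 | T4 52-54 | T6 54-56 |
Completion: T1=3  T2=52  T3=44  T4=54  T5=34  T6=56
Finish order: T1 → T5 → T3 → T2 → T4 → T6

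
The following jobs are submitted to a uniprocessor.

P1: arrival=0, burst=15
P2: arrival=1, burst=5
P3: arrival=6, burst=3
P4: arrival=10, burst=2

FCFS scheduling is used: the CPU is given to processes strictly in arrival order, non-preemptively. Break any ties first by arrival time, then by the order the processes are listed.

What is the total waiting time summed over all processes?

41

Gantt: | P1 0-15 | P2 15-20 | P3 20-23 | P4 23-25 |
Completion: P1=15  P2=20  P3=23  P4=25
Waiting = turnaround − burst: P1=0, P2=14, P3=14, P4=13
Total waiting = 0 + 14 + 14 + 13 = 41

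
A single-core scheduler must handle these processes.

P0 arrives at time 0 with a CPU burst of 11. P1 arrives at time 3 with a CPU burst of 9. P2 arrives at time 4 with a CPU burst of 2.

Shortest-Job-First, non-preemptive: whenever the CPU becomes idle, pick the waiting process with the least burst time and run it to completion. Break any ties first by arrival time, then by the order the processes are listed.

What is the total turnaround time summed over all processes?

39

Timeline: | P0 0-11 | P2 11-13 | P1 13-22 |
Completion: P0=11  P1=22  P2=13
Turnaround = completion − arrival: P0=11, P1=19, P2=9
Total turnaround = 11 + 19 + 9 = 39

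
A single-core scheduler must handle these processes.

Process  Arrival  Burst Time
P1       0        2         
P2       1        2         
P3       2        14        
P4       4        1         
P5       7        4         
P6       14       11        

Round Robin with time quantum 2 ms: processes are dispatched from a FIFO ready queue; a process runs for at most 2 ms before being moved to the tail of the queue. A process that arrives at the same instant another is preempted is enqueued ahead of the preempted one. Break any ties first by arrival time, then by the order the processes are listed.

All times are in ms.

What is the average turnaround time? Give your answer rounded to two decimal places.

Gantt: | P1 0-2 | P2 2-4 | P3 4-6 | P4 6-7 | P3 7-9 | P5 9-11 | P3 11-13 | P5 13-15 | P3 15-17 | P6 17-19 | P3 19-21 | P6 21-23 | P3 23-25 | P6 25-27 | P3 27-29 | P6 29-34 |
Completion: P1=2  P2=4  P3=29  P4=7  P5=15  P6=34
Turnaround (C−A): P1=2  P2=3  P3=27  P4=3  P5=8  P6=20
Turnaround times: P1=2, P2=3, P3=27, P4=3, P5=8, P6=20
Average turnaround = (2+3+27+3+8+20) / 6 = 63/6 = 10.50

10.50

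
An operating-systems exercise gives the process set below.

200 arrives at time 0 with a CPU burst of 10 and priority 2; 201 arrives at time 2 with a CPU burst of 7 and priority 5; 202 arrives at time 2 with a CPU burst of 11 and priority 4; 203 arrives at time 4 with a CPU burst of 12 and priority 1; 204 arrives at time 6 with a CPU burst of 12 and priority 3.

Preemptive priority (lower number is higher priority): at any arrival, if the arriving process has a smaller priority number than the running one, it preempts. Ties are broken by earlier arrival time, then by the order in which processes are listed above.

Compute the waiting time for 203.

0

Gantt: | 200 0-4 | 203 4-16 | 200 16-22 | 204 22-34 | 202 34-45 | 201 45-52 |
Completion: 200=22  201=52  202=45  203=16  204=34
Waiting(203) = turnaround − burst = 12 − 12 = 0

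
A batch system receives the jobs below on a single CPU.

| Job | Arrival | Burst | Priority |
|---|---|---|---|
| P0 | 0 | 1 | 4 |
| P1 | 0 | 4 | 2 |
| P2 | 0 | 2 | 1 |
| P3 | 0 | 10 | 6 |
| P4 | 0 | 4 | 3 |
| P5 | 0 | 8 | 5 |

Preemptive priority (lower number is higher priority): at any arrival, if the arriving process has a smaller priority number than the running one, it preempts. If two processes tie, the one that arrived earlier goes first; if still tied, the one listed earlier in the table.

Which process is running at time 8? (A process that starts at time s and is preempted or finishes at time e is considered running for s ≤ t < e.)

Timeline: | P2 0-2 | P1 2-6 | P4 6-10 | P0 10-11 | P5 11-19 | P3 19-29 |
Completion: P0=11  P1=6  P2=2  P3=29  P4=10  P5=19

P4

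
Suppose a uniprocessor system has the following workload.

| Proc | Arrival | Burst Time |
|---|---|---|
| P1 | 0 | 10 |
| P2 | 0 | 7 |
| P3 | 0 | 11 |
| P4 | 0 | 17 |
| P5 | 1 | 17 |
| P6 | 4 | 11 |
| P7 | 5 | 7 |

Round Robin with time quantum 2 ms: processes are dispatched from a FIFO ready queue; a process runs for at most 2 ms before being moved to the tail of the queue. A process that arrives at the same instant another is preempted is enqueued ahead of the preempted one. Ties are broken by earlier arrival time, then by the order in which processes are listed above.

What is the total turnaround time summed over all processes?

436

Timeline: | P1 0-2 | P2 2-4 | P3 4-6 | P4 6-8 | P5 8-10 | P1 10-12 | P6 12-14 | P2 14-16 | P7 16-18 | P3 18-20 | P4 20-22 | P5 22-24 | P1 24-26 | P6 26-28 | P2 28-30 | P7 30-32 | P3 32-34 | P4 34-36 | P5 36-38 | P1 38-40 | P6 40-42 | P2 42-43 | P7 43-45 | P3 45-47 | P4 47-49 | P5 49-51 | P1 51-53 | P6 53-55 | P7 55-56 | P3 56-58 | P4 58-60 | P5 60-62 | P6 62-64 | P3 64-65 | P4 65-67 | P5 67-69 | P6 69-70 | P4 70-72 | P5 72-74 | P4 74-76 | P5 76-78 | P4 78-79 | P5 79-80 |
Completion: P1=53  P2=43  P3=65  P4=79  P5=80  P6=70  P7=56
Turnaround = completion − arrival: P1=53, P2=43, P3=65, P4=79, P5=79, P6=66, P7=51
Total turnaround = 53 + 43 + 65 + 79 + 79 + 66 + 51 = 436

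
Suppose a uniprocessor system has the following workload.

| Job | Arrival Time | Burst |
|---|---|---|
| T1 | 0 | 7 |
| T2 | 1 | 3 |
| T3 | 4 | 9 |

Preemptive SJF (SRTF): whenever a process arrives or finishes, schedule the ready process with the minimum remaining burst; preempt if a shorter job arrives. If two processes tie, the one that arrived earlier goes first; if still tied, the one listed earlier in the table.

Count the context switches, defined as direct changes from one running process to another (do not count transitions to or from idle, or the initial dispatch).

Gantt: | T1 0-1 | T2 1-4 | T1 4-10 | T3 10-19 |
Completion: T1=10  T2=4  T3=19
Turnaround (C−A): T1=10  T2=3  T3=15

3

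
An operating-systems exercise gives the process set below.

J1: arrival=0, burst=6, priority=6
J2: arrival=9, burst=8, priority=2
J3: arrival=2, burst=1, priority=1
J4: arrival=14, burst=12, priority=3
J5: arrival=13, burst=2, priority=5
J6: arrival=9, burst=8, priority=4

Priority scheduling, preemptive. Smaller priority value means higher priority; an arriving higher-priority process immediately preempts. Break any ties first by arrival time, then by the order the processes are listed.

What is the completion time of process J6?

Gantt: | J1 0-2 | J3 2-3 | J1 3-7 | idle 7-9 | J2 9-17 | J4 17-29 | J6 29-37 | J5 37-39 |
Completion: J1=7  J2=17  J3=3  J4=29  J5=39  J6=37

37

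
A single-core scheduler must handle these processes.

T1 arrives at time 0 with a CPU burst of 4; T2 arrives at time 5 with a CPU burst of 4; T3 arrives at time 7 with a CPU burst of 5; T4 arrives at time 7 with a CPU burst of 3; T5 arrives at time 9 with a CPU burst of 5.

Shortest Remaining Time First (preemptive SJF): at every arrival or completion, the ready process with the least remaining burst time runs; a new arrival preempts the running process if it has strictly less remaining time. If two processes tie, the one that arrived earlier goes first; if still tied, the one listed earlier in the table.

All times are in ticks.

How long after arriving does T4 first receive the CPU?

Schedule: | T1 0-4 | idle 4-5 | T2 5-9 | T4 9-12 | T3 12-17 | T5 17-22 |
Completion: T1=4  T2=9  T3=17  T4=12  T5=22
Response(T4) = first start − arrival = 9 − 7 = 2

2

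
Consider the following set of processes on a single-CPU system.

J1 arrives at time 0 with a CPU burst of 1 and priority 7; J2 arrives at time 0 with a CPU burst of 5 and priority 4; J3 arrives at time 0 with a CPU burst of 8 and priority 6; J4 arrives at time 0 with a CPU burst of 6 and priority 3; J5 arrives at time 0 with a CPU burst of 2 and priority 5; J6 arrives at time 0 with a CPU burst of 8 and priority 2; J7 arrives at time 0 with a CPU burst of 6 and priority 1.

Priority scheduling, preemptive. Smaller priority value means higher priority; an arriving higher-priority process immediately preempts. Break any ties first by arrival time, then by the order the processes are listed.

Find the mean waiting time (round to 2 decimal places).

Timeline: | J7 0-6 | J6 6-14 | J4 14-20 | J2 20-25 | J5 25-27 | J3 27-35 | J1 35-36 |
Completion: J1=36  J2=25  J3=35  J4=20  J5=27  J6=14  J7=6
Turnaround (C−A): J1=36  J2=25  J3=35  J4=20  J5=27  J6=14  J7=6
Waiting times: J1=35, J2=20, J3=27, J4=14, J5=25, J6=6, J7=0
Average waiting = (35+20+27+14+25+6+0) / 7 = 127/7 = 18.14

18.14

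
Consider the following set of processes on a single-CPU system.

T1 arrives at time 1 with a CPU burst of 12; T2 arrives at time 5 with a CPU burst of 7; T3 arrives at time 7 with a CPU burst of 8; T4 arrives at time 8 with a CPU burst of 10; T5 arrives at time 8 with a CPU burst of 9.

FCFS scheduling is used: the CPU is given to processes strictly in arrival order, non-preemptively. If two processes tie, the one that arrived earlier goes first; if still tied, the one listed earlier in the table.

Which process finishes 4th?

Gantt: | idle 0-1 | T1 1-13 | T2 13-20 | T3 20-28 | T4 28-38 | T5 38-47 |
Completion: T1=13  T2=20  T3=28  T4=38  T5=47
Finish order: T1 → T2 → T3 → T4 → T5

T4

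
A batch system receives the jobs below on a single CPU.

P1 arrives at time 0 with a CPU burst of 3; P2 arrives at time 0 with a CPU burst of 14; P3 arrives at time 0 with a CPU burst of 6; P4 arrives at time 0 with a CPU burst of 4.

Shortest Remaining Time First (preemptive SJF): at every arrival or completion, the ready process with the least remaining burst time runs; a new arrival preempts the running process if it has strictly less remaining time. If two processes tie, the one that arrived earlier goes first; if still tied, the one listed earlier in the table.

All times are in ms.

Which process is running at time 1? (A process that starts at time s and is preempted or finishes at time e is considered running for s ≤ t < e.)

P1

Timeline: | P1 0-3 | P4 3-7 | P3 7-13 | P2 13-27 |
Completion: P1=3  P2=27  P3=13  P4=7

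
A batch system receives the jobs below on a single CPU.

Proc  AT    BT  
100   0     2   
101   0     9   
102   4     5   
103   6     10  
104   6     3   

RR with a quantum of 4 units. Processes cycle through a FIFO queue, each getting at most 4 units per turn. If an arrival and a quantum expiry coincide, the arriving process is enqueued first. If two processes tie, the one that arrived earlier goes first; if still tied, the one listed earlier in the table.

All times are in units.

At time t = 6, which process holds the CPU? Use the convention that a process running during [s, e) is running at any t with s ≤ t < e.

102

Timeline: | 100 0-2 | 101 2-6 | 102 6-10 | 103 10-14 | 104 14-17 | 101 17-21 | 102 21-22 | 103 22-26 | 101 26-27 | 103 27-29 |
Completion: 100=2  101=27  102=22  103=29  104=17
Turnaround (C−A): 100=2  101=27  102=18  103=23  104=11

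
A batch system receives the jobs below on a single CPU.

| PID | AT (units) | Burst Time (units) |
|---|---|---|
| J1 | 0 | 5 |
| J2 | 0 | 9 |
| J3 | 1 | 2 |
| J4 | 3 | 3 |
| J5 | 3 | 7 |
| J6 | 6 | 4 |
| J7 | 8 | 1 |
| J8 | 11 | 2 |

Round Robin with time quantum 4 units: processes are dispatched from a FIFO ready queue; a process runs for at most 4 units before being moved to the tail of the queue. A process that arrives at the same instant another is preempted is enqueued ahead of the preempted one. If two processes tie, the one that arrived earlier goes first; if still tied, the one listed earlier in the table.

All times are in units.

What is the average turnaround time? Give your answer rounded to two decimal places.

Schedule: | J1 0-4 | J2 4-8 | J3 8-10 | J4 10-13 | J5 13-17 | J1 17-18 | J6 18-22 | J7 22-23 | J2 23-27 | J8 27-29 | J5 29-32 | J2 32-33 |
Completion: J1=18  J2=33  J3=10  J4=13  J5=32  J6=22  J7=23  J8=29
Turnaround (C−A): J1=18  J2=33  J3=9  J4=10  J5=29  J6=16  J7=15  J8=18
Turnaround times: J1=18, J2=33, J3=9, J4=10, J5=29, J6=16, J7=15, J8=18
Average turnaround = (18+33+9+10+29+16+15+18) / 8 = 148/8 = 18.50

18.50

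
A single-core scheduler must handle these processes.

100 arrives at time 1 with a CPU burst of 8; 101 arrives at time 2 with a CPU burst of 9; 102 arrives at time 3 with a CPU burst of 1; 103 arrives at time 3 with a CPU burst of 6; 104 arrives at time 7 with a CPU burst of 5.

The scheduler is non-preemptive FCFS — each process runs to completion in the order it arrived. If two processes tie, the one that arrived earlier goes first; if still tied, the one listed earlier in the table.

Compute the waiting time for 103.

16

Timeline: | idle 0-1 | 100 1-9 | 101 9-18 | 102 18-19 | 103 19-25 | 104 25-30 |
Completion: 100=9  101=18  102=19  103=25  104=30
Turnaround (C−A): 100=8  101=16  102=16  103=22  104=23
Waiting(103) = turnaround − burst = 22 − 6 = 16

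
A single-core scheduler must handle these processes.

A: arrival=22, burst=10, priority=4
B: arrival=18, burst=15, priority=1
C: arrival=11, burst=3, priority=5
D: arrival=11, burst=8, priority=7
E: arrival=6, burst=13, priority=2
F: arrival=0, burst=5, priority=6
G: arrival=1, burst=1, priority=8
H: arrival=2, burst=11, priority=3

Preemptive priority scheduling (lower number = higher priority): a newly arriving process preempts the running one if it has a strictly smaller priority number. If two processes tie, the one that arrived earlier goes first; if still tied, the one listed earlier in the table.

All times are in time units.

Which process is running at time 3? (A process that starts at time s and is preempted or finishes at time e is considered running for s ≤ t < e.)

H

Gantt: | F 0-2 | H 2-6 | E 6-18 | B 18-33 | E 33-34 | H 34-41 | A 41-51 | C 51-54 | F 54-57 | D 57-65 | G 65-66 |
Completion: A=51  B=33  C=54  D=65  E=34  F=57  G=66  H=41
Turnaround (C−A): A=29  B=15  C=43  D=54  E=28  F=57  G=65  H=39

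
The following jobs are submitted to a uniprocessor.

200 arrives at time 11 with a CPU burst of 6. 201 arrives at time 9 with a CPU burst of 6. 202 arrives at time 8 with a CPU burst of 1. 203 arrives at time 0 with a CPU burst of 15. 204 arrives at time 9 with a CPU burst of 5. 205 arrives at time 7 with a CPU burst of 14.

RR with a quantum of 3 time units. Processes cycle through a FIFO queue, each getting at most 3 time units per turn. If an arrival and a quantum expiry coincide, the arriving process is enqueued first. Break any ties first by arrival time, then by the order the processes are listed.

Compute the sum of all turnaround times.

Timeline: | 203 0-9 | 205 9-12 | 202 12-13 | 201 13-16 | 204 16-19 | 203 19-22 | 200 22-25 | 205 25-28 | 201 28-31 | 204 31-33 | 203 33-36 | 200 36-39 | 205 39-47 |
Completion: 200=39  201=31  202=13  203=36  204=33  205=47
Turnaround (C−A): 200=28  201=22  202=5  203=36  204=24  205=40
Turnaround = completion − arrival: 200=28, 201=22, 202=5, 203=36, 204=24, 205=40
Total turnaround = 28 + 22 + 5 + 36 + 24 + 40 = 155

155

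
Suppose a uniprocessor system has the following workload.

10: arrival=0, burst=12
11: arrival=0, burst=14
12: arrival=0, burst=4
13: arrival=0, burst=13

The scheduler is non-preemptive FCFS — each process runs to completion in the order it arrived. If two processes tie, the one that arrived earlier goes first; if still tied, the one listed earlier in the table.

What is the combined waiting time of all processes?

Schedule: | 10 0-12 | 11 12-26 | 12 26-30 | 13 30-43 |
Completion: 10=12  11=26  12=30  13=43
Turnaround (C−A): 10=12  11=26  12=30  13=43
Waiting = turnaround − burst: 10=0, 11=12, 12=26, 13=30
Total waiting = 0 + 12 + 26 + 30 = 68

68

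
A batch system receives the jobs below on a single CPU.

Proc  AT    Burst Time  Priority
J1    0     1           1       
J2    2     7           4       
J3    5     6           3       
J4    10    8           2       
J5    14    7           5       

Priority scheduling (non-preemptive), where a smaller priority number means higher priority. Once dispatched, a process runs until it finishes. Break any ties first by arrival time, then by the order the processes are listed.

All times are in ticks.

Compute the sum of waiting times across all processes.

18

Timeline: | J1 0-1 | idle 1-2 | J2 2-9 | J3 9-15 | J4 15-23 | J5 23-30 |
Completion: J1=1  J2=9  J3=15  J4=23  J5=30
Waiting = turnaround − burst: J1=0, J2=0, J3=4, J4=5, J5=9
Total waiting = 0 + 0 + 4 + 5 + 9 = 18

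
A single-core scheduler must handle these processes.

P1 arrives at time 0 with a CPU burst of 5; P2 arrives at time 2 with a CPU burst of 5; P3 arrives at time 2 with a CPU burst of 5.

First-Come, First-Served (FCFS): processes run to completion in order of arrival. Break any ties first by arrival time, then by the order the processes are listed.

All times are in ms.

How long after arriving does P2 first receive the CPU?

3

Gantt: | P1 0-5 | P2 5-10 | P3 10-15 |
Completion: P1=5  P2=10  P3=15
Turnaround (C−A): P1=5  P2=8  P3=13
Response(P2) = first start − arrival = 5 − 2 = 3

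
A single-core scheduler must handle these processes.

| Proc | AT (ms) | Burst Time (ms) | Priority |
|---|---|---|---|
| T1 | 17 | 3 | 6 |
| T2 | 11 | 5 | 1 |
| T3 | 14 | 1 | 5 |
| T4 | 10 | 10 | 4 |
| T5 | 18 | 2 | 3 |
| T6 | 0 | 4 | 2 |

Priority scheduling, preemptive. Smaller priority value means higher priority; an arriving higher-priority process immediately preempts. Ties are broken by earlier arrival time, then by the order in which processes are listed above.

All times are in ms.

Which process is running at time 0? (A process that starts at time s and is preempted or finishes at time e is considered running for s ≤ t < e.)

Schedule: | T6 0-4 | idle 4-10 | T4 10-11 | T2 11-16 | T4 16-18 | T5 18-20 | T4 20-27 | T3 27-28 | T1 28-31 |
Completion: T1=31  T2=16  T3=28  T4=27  T5=20  T6=4

T6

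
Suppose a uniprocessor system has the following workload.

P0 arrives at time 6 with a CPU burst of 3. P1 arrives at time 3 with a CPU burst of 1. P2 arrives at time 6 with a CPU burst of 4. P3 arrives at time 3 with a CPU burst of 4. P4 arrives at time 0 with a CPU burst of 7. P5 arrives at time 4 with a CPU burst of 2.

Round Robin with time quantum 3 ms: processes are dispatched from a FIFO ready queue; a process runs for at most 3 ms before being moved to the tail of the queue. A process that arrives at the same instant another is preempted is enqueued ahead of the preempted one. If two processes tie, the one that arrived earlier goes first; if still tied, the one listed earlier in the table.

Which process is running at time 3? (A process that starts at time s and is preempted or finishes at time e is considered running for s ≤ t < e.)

P1

Schedule: | P4 0-3 | P1 3-4 | P3 4-7 | P4 7-10 | P5 10-12 | P0 12-15 | P2 15-18 | P3 18-19 | P4 19-20 | P2 20-21 |
Completion: P0=15  P1=4  P2=21  P3=19  P4=20  P5=12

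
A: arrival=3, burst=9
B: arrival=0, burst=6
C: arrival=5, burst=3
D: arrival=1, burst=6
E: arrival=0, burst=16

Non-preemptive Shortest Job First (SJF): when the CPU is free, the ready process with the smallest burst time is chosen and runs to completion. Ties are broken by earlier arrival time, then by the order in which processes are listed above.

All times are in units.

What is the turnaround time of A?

Schedule: | B 0-6 | C 6-9 | D 9-15 | A 15-24 | E 24-40 |
Completion: A=24  B=6  C=9  D=15  E=40
Turnaround(A) = completion − arrival = 24 − 3 = 21

21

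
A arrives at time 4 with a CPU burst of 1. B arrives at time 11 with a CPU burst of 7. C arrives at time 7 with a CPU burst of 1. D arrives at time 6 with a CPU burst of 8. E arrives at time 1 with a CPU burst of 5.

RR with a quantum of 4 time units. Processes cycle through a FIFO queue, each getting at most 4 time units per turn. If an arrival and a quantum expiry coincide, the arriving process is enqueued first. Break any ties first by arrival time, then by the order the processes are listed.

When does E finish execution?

7

Schedule: | idle 0-1 | E 1-5 | A 5-6 | E 6-7 | D 7-11 | C 11-12 | B 12-16 | D 16-20 | B 20-23 |
Completion: A=6  B=23  C=12  D=20  E=7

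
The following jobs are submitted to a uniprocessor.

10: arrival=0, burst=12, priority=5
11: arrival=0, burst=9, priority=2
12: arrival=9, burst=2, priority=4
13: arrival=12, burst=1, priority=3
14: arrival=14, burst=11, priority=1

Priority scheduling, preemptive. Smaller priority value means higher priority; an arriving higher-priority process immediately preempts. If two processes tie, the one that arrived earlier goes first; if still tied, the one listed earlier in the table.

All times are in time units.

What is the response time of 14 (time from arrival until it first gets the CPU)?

0

Gantt: | 11 0-9 | 12 9-11 | 10 11-12 | 13 12-13 | 10 13-14 | 14 14-25 | 10 25-35 |
Completion: 10=35  11=9  12=11  13=13  14=25
Turnaround (C−A): 10=35  11=9  12=2  13=1  14=11
Response(14) = first start − arrival = 14 − 14 = 0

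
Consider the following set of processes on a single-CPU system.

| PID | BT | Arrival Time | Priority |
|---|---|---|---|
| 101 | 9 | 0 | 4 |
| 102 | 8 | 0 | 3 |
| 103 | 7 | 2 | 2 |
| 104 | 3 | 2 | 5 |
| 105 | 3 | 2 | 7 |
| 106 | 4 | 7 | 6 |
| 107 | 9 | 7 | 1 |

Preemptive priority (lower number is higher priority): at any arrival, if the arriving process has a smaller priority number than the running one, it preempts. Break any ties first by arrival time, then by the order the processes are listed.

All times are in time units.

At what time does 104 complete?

36

Gantt: | 102 0-2 | 103 2-7 | 107 7-16 | 103 16-18 | 102 18-24 | 101 24-33 | 104 33-36 | 106 36-40 | 105 40-43 |
Completion: 101=33  102=24  103=18  104=36  105=43  106=40  107=16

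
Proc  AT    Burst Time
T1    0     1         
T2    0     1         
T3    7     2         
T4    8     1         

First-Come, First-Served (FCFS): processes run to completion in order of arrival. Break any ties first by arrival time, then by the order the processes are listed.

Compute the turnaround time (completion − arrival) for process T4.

Schedule: | T1 0-1 | T2 1-2 | idle 2-7 | T3 7-9 | T4 9-10 |
Completion: T1=1  T2=2  T3=9  T4=10
Turnaround (C−A): T1=1  T2=2  T3=2  T4=2
Turnaround(T4) = completion − arrival = 10 − 8 = 2

2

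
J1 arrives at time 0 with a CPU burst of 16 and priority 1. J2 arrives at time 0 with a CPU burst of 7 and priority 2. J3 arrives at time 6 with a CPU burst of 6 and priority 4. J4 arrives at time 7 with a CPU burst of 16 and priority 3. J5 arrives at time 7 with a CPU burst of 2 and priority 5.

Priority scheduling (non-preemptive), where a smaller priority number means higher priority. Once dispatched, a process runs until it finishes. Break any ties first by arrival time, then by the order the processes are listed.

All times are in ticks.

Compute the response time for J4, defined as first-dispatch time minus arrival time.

16

Gantt: | J1 0-16 | J2 16-23 | J4 23-39 | J3 39-45 | J5 45-47 |
Completion: J1=16  J2=23  J3=45  J4=39  J5=47
Response(J4) = first start − arrival = 23 − 7 = 16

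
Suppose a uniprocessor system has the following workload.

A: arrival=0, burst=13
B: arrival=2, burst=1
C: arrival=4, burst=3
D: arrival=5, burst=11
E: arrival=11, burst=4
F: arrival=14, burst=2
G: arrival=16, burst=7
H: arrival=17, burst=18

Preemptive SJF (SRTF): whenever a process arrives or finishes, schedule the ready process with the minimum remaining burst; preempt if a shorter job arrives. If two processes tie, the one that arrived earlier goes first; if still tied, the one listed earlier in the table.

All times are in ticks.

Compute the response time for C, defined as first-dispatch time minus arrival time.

0

Schedule: | A 0-2 | B 2-3 | A 3-4 | C 4-7 | A 7-11 | E 11-15 | F 15-17 | A 17-23 | G 23-30 | D 30-41 | H 41-59 |
Completion: A=23  B=3  C=7  D=41  E=15  F=17  G=30  H=59
Turnaround (C−A): A=23  B=1  C=3  D=36  E=4  F=3  G=14  H=42
Response(C) = first start − arrival = 4 − 4 = 0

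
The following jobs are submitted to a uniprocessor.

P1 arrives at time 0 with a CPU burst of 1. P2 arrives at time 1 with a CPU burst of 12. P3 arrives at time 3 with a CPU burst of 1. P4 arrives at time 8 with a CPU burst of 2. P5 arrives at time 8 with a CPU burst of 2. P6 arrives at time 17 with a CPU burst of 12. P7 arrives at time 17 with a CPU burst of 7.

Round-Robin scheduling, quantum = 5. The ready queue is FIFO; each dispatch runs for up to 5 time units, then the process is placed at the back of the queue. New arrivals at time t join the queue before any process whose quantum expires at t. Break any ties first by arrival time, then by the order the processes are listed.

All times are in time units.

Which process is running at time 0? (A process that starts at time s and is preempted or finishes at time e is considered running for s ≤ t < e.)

Timeline: | P1 0-1 | P2 1-6 | P3 6-7 | P2 7-12 | P4 12-14 | P5 14-16 | P2 16-18 | P6 18-23 | P7 23-28 | P6 28-33 | P7 33-35 | P6 35-37 |
Completion: P1=1  P2=18  P3=7  P4=14  P5=16  P6=37  P7=35

P1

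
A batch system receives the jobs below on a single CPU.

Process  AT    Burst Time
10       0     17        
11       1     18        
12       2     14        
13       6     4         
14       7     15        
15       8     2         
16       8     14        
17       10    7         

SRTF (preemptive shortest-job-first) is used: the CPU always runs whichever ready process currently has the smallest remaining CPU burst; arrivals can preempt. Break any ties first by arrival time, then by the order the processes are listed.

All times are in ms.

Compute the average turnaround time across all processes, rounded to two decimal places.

36.63

Gantt: | 10 0-2 | 12 2-6 | 13 6-10 | 15 10-12 | 17 12-19 | 12 19-29 | 16 29-43 | 10 43-58 | 14 58-73 | 11 73-91 |
Completion: 10=58  11=91  12=29  13=10  14=73  15=12  16=43  17=19
Turnaround times: 10=58, 11=90, 12=27, 13=4, 14=66, 15=4, 16=35, 17=9
Average turnaround = (58+90+27+4+66+4+35+9) / 8 = 293/8 = 36.63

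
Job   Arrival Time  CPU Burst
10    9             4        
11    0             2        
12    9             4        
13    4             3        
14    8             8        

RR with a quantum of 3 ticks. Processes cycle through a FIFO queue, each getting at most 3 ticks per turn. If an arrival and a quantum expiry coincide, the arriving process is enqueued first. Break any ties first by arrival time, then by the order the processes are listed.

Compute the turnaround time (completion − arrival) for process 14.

Timeline: | 11 0-2 | idle 2-4 | 13 4-7 | idle 7-8 | 14 8-11 | 10 11-14 | 12 14-17 | 14 17-20 | 10 20-21 | 12 21-22 | 14 22-24 |
Completion: 10=21  11=2  12=22  13=7  14=24
Turnaround(14) = completion − arrival = 24 − 8 = 16

16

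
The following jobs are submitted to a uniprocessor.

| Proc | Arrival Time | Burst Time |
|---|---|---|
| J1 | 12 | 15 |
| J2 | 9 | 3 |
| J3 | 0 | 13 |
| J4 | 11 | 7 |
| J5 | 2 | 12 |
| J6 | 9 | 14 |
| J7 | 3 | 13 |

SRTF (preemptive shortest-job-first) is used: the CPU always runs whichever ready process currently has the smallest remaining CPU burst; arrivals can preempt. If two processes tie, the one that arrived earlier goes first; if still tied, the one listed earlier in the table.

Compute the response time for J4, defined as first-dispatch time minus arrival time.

5

Timeline: | J3 0-9 | J2 9-12 | J3 12-16 | J4 16-23 | J5 23-35 | J7 35-48 | J6 48-62 | J1 62-77 |
Completion: J1=77  J2=12  J3=16  J4=23  J5=35  J6=62  J7=48
Turnaround (C−A): J1=65  J2=3  J3=16  J4=12  J5=33  J6=53  J7=45
Response(J4) = first start − arrival = 16 − 11 = 5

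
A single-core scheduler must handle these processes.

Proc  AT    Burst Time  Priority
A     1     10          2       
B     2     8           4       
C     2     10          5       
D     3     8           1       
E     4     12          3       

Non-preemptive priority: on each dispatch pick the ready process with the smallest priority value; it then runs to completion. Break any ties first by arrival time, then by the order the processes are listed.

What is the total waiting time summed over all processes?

Timeline: | idle 0-1 | A 1-11 | D 11-19 | E 19-31 | B 31-39 | C 39-49 |
Completion: A=11  B=39  C=49  D=19  E=31
Turnaround (C−A): A=10  B=37  C=47  D=16  E=27
Waiting = turnaround − burst: A=0, B=29, C=37, D=8, E=15
Total waiting = 0 + 29 + 37 + 8 + 15 = 89

89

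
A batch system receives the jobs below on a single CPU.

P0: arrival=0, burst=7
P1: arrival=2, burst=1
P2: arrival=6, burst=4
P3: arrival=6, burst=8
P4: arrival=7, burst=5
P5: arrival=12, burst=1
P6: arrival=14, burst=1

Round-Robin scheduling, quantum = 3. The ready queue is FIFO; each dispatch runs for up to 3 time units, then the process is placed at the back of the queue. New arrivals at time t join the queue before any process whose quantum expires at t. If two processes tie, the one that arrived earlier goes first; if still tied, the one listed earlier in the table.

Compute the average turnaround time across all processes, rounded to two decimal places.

12.29

Gantt: | P0 0-3 | P1 3-4 | P0 4-7 | P2 7-10 | P3 10-13 | P4 13-16 | P0 16-17 | P2 17-18 | P5 18-19 | P3 19-22 | P6 22-23 | P4 23-25 | P3 25-27 |
Completion: P0=17  P1=4  P2=18  P3=27  P4=25  P5=19  P6=23
Turnaround (C−A): P0=17  P1=2  P2=12  P3=21  P4=18  P5=7  P6=9
Turnaround times: P0=17, P1=2, P2=12, P3=21, P4=18, P5=7, P6=9
Average turnaround = (17+2+12+21+18+7+9) / 7 = 86/7 = 12.29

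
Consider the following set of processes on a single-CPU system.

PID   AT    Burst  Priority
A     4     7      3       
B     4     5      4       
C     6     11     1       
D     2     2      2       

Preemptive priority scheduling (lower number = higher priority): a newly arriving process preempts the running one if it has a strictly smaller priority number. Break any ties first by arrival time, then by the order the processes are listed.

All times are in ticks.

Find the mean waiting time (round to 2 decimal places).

7.25

Gantt: | idle 0-2 | D 2-4 | A 4-6 | C 6-17 | A 17-22 | B 22-27 |
Completion: A=22  B=27  C=17  D=4
Turnaround (C−A): A=18  B=23  C=11  D=2
Waiting times: A=11, B=18, C=0, D=0
Average waiting = (11+18+0+0) / 4 = 29/4 = 7.25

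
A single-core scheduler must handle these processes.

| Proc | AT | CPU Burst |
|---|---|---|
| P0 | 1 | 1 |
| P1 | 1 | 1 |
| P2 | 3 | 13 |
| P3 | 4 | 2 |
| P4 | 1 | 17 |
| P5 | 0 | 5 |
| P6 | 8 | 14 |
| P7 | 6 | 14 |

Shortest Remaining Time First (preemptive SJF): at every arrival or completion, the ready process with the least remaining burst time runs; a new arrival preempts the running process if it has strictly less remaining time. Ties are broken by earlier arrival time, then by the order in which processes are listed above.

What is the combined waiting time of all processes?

Schedule: | P5 0-1 | P0 1-2 | P1 2-3 | P5 3-4 | P3 4-6 | P5 6-9 | P2 9-22 | P7 22-36 | P6 36-50 | P4 50-67 |
Completion: P0=2  P1=3  P2=22  P3=6  P4=67  P5=9  P6=50  P7=36
Turnaround (C−A): P0=1  P1=2  P2=19  P3=2  P4=66  P5=9  P6=42  P7=30
Waiting = turnaround − burst: P0=0, P1=1, P2=6, P3=0, P4=49, P5=4, P6=28, P7=16
Total waiting = 0 + 1 + 6 + 0 + 49 + 4 + 28 + 16 = 104

104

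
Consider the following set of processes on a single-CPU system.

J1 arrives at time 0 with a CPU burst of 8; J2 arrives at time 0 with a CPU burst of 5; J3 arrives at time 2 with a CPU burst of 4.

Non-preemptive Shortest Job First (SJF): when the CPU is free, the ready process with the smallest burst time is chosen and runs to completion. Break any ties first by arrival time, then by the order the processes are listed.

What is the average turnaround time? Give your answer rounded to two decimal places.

9.67

Schedule: | J2 0-5 | J3 5-9 | J1 9-17 |
Completion: J1=17  J2=5  J3=9
Turnaround (C−A): J1=17  J2=5  J3=7
Turnaround times: J1=17, J2=5, J3=7
Average turnaround = (17+5+7) / 3 = 29/3 = 9.67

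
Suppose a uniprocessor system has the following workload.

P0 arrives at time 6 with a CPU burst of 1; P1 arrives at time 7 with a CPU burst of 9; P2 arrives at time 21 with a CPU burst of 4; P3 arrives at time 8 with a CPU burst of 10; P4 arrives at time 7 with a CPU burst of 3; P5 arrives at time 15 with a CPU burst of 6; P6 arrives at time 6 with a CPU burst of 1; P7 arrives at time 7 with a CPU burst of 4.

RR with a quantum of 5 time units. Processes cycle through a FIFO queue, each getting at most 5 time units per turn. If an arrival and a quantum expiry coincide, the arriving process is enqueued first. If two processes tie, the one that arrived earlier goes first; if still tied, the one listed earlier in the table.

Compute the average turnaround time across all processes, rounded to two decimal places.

Schedule: | idle 0-6 | P0 6-7 | P6 7-8 | P1 8-13 | P4 13-16 | P7 16-20 | P3 20-25 | P1 25-29 | P5 29-34 | P2 34-38 | P3 38-43 | P5 43-44 |
Completion: P0=7  P1=29  P2=38  P3=43  P4=16  P5=44  P6=8  P7=20
Turnaround times: P0=1, P1=22, P2=17, P3=35, P4=9, P5=29, P6=2, P7=13
Average turnaround = (1+22+17+35+9+29+2+13) / 8 = 128/8 = 16.00

16.00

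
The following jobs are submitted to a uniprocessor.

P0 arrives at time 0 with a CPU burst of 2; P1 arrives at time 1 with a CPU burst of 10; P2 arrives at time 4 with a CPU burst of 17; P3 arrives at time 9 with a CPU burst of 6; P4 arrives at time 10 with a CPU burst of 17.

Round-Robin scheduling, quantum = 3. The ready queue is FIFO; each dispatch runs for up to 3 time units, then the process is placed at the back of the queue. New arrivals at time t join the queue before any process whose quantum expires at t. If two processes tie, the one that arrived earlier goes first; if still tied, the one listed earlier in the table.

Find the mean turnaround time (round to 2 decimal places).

Timeline: | P0 0-2 | P1 2-5 | P2 5-8 | P1 8-11 | P2 11-14 | P3 14-17 | P4 17-20 | P1 20-23 | P2 23-26 | P3 26-29 | P4 29-32 | P1 32-33 | P2 33-36 | P4 36-39 | P2 39-42 | P4 42-45 | P2 45-47 | P4 47-52 |
Completion: P0=2  P1=33  P2=47  P3=29  P4=52
Turnaround times: P0=2, P1=32, P2=43, P3=20, P4=42
Average turnaround = (2+32+43+20+42) / 5 = 139/5 = 27.80

27.80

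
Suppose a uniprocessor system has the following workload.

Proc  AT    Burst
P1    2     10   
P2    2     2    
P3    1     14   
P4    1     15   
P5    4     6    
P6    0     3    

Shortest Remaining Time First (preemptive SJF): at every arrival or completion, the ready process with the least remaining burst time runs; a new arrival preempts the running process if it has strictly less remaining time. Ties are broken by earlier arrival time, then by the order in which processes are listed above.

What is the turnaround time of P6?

Schedule: | P6 0-3 | P2 3-5 | P5 5-11 | P1 11-21 | P3 21-35 | P4 35-50 |
Completion: P1=21  P2=5  P3=35  P4=50  P5=11  P6=3
Turnaround(P6) = completion − arrival = 3 − 0 = 3

3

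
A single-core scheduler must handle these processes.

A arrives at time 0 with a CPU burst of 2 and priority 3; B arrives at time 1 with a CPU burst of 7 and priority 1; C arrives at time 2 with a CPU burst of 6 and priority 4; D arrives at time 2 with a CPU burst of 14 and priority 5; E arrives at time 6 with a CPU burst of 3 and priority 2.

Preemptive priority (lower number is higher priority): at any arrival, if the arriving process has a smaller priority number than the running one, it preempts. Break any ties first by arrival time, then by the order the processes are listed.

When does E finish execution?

11

Timeline: | A 0-1 | B 1-8 | E 8-11 | A 11-12 | C 12-18 | D 18-32 |
Completion: A=12  B=8  C=18  D=32  E=11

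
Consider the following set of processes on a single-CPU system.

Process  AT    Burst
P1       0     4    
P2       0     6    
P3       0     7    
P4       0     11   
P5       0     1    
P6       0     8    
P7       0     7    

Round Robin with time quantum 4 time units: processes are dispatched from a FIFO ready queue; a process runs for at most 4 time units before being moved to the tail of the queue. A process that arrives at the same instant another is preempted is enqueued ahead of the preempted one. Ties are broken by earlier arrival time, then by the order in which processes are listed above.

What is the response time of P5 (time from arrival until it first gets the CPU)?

Gantt: | P1 0-4 | P2 4-8 | P3 8-12 | P4 12-16 | P5 16-17 | P6 17-21 | P7 21-25 | P2 25-27 | P3 27-30 | P4 30-34 | P6 34-38 | P7 38-41 | P4 41-44 |
Completion: P1=4  P2=27  P3=30  P4=44  P5=17  P6=38  P7=41
Turnaround (C−A): P1=4  P2=27  P3=30  P4=44  P5=17  P6=38  P7=41
Response(P5) = first start − arrival = 16 − 0 = 16

16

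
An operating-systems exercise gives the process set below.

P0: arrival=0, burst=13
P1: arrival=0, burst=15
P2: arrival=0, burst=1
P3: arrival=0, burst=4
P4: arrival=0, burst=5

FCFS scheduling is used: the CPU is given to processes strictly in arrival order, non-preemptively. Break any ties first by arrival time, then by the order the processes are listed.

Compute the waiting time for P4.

33

Timeline: | P0 0-13 | P1 13-28 | P2 28-29 | P3 29-33 | P4 33-38 |
Completion: P0=13  P1=28  P2=29  P3=33  P4=38
Waiting(P4) = turnaround − burst = 38 − 5 = 33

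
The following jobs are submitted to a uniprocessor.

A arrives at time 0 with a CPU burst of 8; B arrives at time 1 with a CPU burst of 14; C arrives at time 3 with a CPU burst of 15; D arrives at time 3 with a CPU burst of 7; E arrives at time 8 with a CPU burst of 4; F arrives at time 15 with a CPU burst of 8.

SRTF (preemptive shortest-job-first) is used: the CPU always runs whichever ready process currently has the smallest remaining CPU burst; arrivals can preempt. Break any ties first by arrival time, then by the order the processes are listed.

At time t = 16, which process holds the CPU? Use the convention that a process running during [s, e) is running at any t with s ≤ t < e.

Timeline: | A 0-8 | E 8-12 | D 12-19 | F 19-27 | B 27-41 | C 41-56 |
Completion: A=8  B=41  C=56  D=19  E=12  F=27
Turnaround (C−A): A=8  B=40  C=53  D=16  E=4  F=12

D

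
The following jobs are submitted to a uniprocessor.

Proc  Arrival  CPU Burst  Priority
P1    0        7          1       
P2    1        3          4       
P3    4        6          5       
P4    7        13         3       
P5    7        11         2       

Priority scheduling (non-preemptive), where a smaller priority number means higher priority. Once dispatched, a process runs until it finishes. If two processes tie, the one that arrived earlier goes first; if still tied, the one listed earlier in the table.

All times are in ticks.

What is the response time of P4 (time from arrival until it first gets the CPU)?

Timeline: | P1 0-7 | P5 7-18 | P4 18-31 | P2 31-34 | P3 34-40 |
Completion: P1=7  P2=34  P3=40  P4=31  P5=18
Turnaround (C−A): P1=7  P2=33  P3=36  P4=24  P5=11
Response(P4) = first start − arrival = 18 − 7 = 11

11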